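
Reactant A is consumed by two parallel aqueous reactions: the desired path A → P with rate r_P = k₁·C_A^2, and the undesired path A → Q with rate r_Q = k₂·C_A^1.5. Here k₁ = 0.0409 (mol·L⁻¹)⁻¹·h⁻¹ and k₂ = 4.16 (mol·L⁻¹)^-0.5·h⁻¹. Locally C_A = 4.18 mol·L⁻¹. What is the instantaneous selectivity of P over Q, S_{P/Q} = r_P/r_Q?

0.0201

S_{P/Q} = r_P/r_Q = (k₁·C_A^2)/(k₂·C_A^1.5) = (k₁/k₂)·C_A^0.5.
= (0.0409×4.180^2) / (4.16×4.180^1.5) = 0.7146/35.55 = 0.0201.
Since the desired path is higher order in A, keeping C_A high (PFR or concentrated feed) favours P.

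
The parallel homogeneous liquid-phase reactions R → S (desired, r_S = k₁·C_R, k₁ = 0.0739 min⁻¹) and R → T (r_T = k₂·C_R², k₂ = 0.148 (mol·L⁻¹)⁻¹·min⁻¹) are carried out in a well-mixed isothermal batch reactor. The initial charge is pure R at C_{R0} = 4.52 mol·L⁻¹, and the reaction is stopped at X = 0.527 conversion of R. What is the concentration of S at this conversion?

0.321 mol·L⁻¹

C_R = C_{R0}(1−X) = 2.138 mol·L⁻¹.
Along a PFR/batch, dC_S/dC_R = −r_S/(r_S+r_T) = −k₁/(k₁+k₂·C_R).
Integrating from C_{R0} to C_R: C_S = (0.0739/0.148)·ln[(0.0739+0.148·4.52)/(0.0739+0.148·2.14)] = 0.4993·ln(0.7429/0.3903) = 0.3213 mol·L⁻¹.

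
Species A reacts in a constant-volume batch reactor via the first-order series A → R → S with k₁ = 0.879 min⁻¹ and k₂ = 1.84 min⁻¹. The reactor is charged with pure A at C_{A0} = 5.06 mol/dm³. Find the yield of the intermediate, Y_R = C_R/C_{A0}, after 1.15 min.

0.223

Solving the coupled first-order balances gives C_R(t) = [k₁/(k₂−k₁)]·C_{A0}·(e^(−k₁t) − e^(−k₂t)).
e^(−k₁t) = e^(−0.879×1.15) = e^(−1.011) = 0.3639; e^(−k₂t) = e^(−2.116) = 0.1205.
C_R = 0.879×5.06/(1.84−0.879) × (0.3639−0.1205) = 4.628×0.2434 = 1.126 mol/dm³.
Y_R = C_R/C_{A0} = 1.126/5.06 = 0.223.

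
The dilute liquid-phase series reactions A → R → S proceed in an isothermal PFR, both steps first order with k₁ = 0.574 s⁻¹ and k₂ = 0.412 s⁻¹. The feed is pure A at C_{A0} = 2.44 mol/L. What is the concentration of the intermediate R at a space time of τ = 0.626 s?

Solving the coupled first-order balances gives C_R(τ) = [k₁/(k₂−k₁)]·C_{A0}·(e^(−k₁τ) − e^(−k₂τ)).
e^(−k₁τ) = e^(−0.574×0.626) = e^(−0.3593) = 0.6981; e^(−k₂τ) = e^(−0.2579) = 0.7727.
C_R = 0.574×2.44/(0.412−0.574) × (0.6981−0.7727) = (-8.645)×(-0.07452) = 0.6442 mol/L.

0.644 mol/L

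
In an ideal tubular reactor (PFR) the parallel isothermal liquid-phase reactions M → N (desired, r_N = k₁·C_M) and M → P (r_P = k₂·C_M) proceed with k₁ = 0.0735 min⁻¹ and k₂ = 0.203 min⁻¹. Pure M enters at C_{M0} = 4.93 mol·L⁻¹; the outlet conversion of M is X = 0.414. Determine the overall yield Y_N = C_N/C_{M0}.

C_M = C_{M0}(1−X) = 2.889 mol·L⁻¹.
Both paths are first order in M, so the instantaneous fraction to N is constant: dC_N/d(−C_M) = k₁/(k₁+k₂) = 0.2658.
C_N = 0.2658·(C_{M0}−C_M) = 0.2658×2.041 = 0.543 mol·L⁻¹.
Y_N = C_N/C_{M0} = 0.5425/4.93 = 0.110.

0.110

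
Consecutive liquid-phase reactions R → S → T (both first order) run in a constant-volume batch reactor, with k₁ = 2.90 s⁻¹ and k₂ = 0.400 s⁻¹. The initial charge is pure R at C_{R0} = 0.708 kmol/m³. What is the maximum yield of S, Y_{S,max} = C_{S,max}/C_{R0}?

0.728

Evaluating C_S at t_opt = ln(k₂/k₁)/(k₂−k₁) gives C_{S,max}/C_{R0} = (k₁/k₂)^[k₂/(k₂−k₁)].
= (2.90/0.400)^(0.400/(0.400−2.90)) = (7.250)^(-0.1600) = 0.7284.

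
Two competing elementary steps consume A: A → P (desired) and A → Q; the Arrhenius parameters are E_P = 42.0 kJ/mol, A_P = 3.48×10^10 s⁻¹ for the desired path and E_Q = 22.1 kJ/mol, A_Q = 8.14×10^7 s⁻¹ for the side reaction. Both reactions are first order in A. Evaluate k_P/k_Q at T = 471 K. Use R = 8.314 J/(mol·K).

With equal orders, S_{P/Q} = k_P/k_Q = (A_P/A_Q)·exp[(E_Q−E_P)/(RT)].
(E_Q−E_P)/(RT) = (22.1−42.0)×10³/(8.314×471) = -19900/3916 = -5.082.
k_P/k_Q = (3.48×10^10/8.14×10^7)·exp(-5.082) = 427.5 × 0.006208 = 2.65.
Since E_P > E_Q, raising the temperature improves selectivity toward P.

2.65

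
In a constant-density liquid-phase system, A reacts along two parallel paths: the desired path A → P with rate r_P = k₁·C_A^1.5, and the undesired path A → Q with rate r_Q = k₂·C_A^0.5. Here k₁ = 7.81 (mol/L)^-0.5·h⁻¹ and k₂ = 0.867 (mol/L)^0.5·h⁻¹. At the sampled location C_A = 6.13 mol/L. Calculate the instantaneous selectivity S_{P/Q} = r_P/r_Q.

55.2

S_{P/Q} = r_P/r_Q = (k₁·C_A^1.5)/(k₂·C_A^0.5) = (k₁/k₂)·C_A.
= (7.81×6.130^1.5) / (0.867×6.130^0.5) = 118.5/2.147 = 55.2.
Since the desired path is higher order in A, keeping C_A high (PFR or concentrated feed) favours P.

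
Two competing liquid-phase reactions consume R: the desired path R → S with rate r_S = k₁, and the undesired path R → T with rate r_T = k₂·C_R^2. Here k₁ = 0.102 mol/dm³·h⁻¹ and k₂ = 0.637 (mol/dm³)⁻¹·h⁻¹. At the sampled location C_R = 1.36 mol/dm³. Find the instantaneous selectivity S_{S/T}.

S_{S/T} = r_S/r_T = (k₁)/(k₂·C_R^2) = (k₁/k₂)·C_R^-2.
= (0.102) / (0.637×1.360^2) = 0.1020/1.178 = 0.0866.

0.0866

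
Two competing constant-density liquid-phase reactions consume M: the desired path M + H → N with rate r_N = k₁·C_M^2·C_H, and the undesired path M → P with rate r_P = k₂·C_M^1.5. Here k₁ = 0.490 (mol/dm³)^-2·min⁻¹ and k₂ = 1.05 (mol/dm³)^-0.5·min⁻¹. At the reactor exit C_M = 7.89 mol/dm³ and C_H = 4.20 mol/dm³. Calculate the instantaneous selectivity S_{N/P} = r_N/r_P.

5.51

S_{N/P} = r_N/r_P = (k₁·C_M^2·C_H)/(k₂·C_M^1.5) = (k₁/k₂)·C_M^0.5·C_H.
= (0.490×7.890^2×4.200) / (1.05×7.890^1.5) = 128.1/23.27 = 5.51.
Since the desired path is higher order in M, keeping C_M high (PFR or concentrated feed) favours N.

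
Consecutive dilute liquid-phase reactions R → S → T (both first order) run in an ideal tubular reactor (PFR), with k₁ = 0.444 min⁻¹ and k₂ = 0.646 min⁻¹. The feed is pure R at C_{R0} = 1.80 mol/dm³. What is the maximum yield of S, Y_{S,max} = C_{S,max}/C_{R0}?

0.301

For a first-order series the maximum intermediate yield is C_{S,max}/C_{R0} = (k₁/k₂)^[k₂/(k₂−k₁)].
= (0.444/0.646)^(0.646/(0.646−0.444)) = (0.6873)^(3.198) = 0.3014.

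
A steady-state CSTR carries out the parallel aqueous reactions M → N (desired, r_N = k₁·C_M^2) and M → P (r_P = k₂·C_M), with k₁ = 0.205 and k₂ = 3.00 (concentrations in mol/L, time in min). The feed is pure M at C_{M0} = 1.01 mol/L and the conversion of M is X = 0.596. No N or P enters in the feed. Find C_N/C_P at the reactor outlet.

Exit C_M = C_{M0}(1−X) = 1.01×0.404 = 0.4080 mol/L.
Rates in a CSTR are evaluated at the outlet concentration: r_N = 0.205×0.4080^2 = 0.03413, r_P = 3.00×0.4080 = 1.224.
Overall selectivity = C_N/C_P = r_Nτ/(r_Pτ) = r_N/r_P = 0.0279.

0.0279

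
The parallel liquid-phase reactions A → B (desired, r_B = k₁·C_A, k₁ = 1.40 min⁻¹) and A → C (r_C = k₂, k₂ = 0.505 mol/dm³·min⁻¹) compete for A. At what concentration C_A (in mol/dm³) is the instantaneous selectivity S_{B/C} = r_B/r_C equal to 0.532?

S_{B/C} = (k₁/k₂)·C_A ⇒ C_A = S·k₂/k₁.
= 0.532×0.505/1.40 = 0.192 mol/dm³.

0.192 mol/dm³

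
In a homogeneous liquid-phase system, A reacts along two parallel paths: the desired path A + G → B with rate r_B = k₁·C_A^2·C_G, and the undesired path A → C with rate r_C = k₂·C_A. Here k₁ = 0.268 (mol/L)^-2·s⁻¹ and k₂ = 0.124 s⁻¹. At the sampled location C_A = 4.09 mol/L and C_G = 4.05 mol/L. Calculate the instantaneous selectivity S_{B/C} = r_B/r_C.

S_{B/C} = r_B/r_C = (k₁·C_A^2·C_G)/(k₂·C_A) = (k₁/k₂)·C_A·C_G.
= (0.268×4.090^2×4.050) / (0.124×4.090) = 18.16/0.5072 = 35.8.

35.8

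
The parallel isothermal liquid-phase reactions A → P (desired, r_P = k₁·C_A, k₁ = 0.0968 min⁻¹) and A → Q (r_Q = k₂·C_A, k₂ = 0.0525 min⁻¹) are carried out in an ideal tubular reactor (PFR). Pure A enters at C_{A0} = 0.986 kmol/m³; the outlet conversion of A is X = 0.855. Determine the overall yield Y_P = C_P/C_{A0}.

C_A = C_{A0}(1−X) = 0.1430 kmol/m³.
Both paths are first order in A, so the instantaneous fraction to P is constant: dC_P/d(−C_A) = k₁/(k₁+k₂) = 0.6484.
C_P = 0.6484·(C_{A0}−C_A) = 0.6484×0.8430 = 0.547 kmol/m³.
Y_P = C_P/C_{A0} = 0.5466/0.986 = 0.554.

0.554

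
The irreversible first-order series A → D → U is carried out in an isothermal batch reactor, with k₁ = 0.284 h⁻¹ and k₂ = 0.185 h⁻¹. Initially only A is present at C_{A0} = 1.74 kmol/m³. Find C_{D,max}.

For a first-order series the maximum intermediate yield is C_{D,max}/C_{A0} = (k₁/k₂)^[k₂/(k₂−k₁)].
= (0.284/0.185)^(0.185/(0.185−0.284)) = (1.535)^(-1.869) = 0.4489.
C_{D,max} = 0.4489×1.74 = 0.781 kmol/m³.

0.781 kmol/m³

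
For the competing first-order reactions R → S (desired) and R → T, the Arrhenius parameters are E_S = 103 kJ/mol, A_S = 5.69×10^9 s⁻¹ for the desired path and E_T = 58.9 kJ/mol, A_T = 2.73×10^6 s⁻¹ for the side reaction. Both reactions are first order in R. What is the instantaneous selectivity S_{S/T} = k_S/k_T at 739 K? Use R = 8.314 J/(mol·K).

With equal orders, S_{S/T} = k_S/k_T = (A_S/A_T)·exp[(E_T−E_S)/(RT)].
(E_T−E_S)/(RT) = (58.9−103)×10³/(8.314×739) = -44100/6144 = -7.178.
k_S/k_T = (5.69×10^9/2.73×10^6)·exp(-7.178) = 2084 × 7.634×10^-4 = 1.59.

1.59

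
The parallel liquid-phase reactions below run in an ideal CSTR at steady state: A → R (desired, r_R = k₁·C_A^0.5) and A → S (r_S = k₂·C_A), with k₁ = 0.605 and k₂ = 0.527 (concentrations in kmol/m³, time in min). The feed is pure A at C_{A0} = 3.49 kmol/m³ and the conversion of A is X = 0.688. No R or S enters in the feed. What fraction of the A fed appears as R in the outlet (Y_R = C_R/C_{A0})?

0.360

Exit C_A = C_{A0}(1−X) = 3.49×0.312 = 1.089 kmol/m³.
A CSTR operates uniformly at the exit composition, giving r_R = 0.6313 and r_S = 0.5738 (each k·C_A^n at C_A = 1.089).
Fraction of consumed A going to R: r_R/(r_R+r_S) = 0.5238.
C_R = 0.5238·C_{A0}·X = 0.5238×3.49×0.688 = 1.26 kmol/m³; Y_R = C_R/C_{A0} = 0.360.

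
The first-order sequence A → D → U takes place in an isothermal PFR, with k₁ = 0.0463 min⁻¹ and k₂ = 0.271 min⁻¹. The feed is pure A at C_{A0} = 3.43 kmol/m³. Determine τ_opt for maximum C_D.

For first-order series the maximum of C_D occurs at τ_opt = ln(k₂/k₁)/(k₂−k₁).
= ln(0.271/0.0463)/(0.271−0.0463) = ln(5.853)/0.2247 = 1.767/0.2247 = 7.86 min.

7.86 min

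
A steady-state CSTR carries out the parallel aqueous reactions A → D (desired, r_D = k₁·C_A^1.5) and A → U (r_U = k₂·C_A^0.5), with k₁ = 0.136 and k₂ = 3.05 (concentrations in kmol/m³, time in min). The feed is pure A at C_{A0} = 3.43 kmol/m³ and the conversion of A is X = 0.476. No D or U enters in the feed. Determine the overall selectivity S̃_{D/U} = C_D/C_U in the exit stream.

0.0801

Exit C_A = C_{A0}(1−X) = 3.43×0.524 = 1.797 kmol/m³.
Rates in a CSTR are evaluated at the outlet concentration: r_D = 0.136×1.797^1.5 = 0.3277, r_U = 3.05×1.797^0.5 = 4.089.
Overall selectivity = C_D/C_U = r_Dτ/(r_Uτ) = r_D/r_U = 0.0801.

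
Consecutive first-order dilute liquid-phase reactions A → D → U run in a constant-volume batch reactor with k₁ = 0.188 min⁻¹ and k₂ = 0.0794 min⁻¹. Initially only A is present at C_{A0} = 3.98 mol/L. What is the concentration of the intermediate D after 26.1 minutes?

Solving the coupled first-order balances gives C_D(t) = [k₁/(k₂−k₁)]·C_{A0}·(e^(−k₁t) − e^(−k₂t)).
e^(−k₁t) = e^(−0.188×26.1) = e^(−4.907) = 0.007396; e^(−k₂t) = e^(−2.072) = 0.1259.
C_D = 0.188×3.98/(0.0794−0.188) × (0.007396−0.1259) = (-6.890)×(-0.1185) = 0.8164 mol/L.

0.816 mol/L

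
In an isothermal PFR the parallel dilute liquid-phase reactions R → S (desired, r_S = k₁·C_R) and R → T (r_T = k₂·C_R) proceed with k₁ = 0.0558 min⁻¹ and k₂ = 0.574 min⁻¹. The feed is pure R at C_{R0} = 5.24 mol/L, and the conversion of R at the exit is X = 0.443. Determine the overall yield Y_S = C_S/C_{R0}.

C_R = C_{R0}(1−X) = 2.919 mol/L.
Both paths are first order in R, so the instantaneous fraction to S is constant: dC_S/d(−C_R) = k₁/(k₁+k₂) = 0.08860.
C_S = 0.08860·(C_{R0}−C_R) = 0.08860×2.321 = 0.206 mol/L.
Y_S = C_S/C_{R0} = 0.2057/5.24 = 0.0392.

0.0392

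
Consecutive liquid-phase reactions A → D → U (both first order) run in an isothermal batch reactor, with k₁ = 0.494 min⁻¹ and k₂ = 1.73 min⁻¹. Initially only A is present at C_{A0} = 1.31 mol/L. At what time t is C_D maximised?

1.01 min

Setting dC_D/dt = 0 gives t_opt = ln(k₂/k₁)/(k₂−k₁).
= ln(1.73/0.494)/(1.73−0.494) = ln(3.502)/1.236 = 1.253/1.236 = 1.01 min.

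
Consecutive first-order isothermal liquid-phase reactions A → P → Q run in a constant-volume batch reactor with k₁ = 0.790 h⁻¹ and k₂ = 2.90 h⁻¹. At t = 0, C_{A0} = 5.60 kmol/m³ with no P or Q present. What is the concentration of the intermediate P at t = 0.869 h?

For first-order series with pure A initially, C_P(t) = k₁C_{A0}/(k₂−k₁)·(e^(−k₁t) − e^(−k₂t)).
e^(−k₁t) = e^(−0.790×0.869) = e^(−0.6865) = 0.5033; e^(−k₂t) = e^(−2.520) = 0.08045.
C_P = 0.790×5.60/(2.90−0.790) × (0.5033−0.08045) = 2.097×0.4229 = 0.8866 kmol/m³.

0.887 kmol/m³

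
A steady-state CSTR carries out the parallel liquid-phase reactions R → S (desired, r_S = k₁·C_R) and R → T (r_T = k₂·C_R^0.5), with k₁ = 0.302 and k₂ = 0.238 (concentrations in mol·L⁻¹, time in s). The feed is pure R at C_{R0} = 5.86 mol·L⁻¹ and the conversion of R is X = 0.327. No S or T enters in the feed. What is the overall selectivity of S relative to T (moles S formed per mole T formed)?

Exit C_R = C_{R0}(1−X) = 5.86×0.673 = 3.944 mol·L⁻¹.
A CSTR operates uniformly at the exit composition, giving r_S = 1.191 and r_T = 0.4726 (each k·C_R^n at C_R = 3.944).
Overall selectivity = C_S/C_T = r_Sτ/(r_Tτ) = r_S/r_T = 2.52.

2.52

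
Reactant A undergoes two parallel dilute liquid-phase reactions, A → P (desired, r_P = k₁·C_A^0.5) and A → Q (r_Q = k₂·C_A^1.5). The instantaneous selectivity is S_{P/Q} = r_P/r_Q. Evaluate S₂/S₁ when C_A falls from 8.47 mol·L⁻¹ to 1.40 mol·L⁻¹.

S_{P/Q} = (k₁/k₂)·C_A⁻¹, so S₂/S₁ = (C_{A,2}/C_{A,1})⁻¹.
= 8.47/1.40 = 6.05.
Selectivity toward P rises as C_A falls — low-concentration operation is favoured.

6.05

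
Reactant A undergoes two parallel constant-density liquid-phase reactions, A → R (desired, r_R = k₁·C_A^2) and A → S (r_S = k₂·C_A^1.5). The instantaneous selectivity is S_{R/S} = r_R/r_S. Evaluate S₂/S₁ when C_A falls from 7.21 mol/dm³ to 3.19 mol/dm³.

0.665

S_{R/S} = (k₁/k₂)·C_A^0.5, so S₂/S₁ = (C_{A,2}/C_{A,1})^0.5.
= (3.19/7.21)^0.5 = (0.4424)^0.5 = 0.665.
Selectivity toward R falls as C_A falls — high-concentration operation is favoured.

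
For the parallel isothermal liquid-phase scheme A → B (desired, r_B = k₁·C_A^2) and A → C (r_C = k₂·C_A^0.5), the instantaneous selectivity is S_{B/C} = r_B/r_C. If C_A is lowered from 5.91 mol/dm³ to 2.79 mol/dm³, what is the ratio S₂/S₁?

S_{B/C} = (k₁/k₂)·C_A^1.5, so S₂/S₁ = (C_{A,2}/C_{A,1})^1.5.
= (2.79/5.91)^1.5 = (0.4721)^1.5 = 0.324.

0.324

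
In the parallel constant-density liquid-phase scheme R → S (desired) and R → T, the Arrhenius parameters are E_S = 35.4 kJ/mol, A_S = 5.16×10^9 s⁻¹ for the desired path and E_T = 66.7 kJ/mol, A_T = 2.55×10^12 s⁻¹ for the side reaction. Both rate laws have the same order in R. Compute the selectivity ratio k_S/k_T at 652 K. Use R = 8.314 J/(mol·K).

With equal orders, S_{S/T} = k_S/k_T = (A_S/A_T)·exp[(E_T−E_S)/(RT)].
(E_T−E_S)/(RT) = (66.7−35.4)×10³/(8.314×652) = 31300/5421 = 5.774.
k_S/k_T = (5.16×10^9/2.55×10^12)·exp(5.774) = 0.002024 × 321.9 = 0.651.
Since E_S < E_T, lowering the temperature improves selectivity toward S.

0.651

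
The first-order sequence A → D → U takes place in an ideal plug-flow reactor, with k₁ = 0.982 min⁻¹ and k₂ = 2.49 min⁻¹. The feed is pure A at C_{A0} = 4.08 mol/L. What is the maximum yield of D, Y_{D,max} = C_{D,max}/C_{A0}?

Evaluating C_D at τ_opt = ln(k₂/k₁)/(k₂−k₁) gives C_{D,max}/C_{A0} = (k₁/k₂)^[k₂/(k₂−k₁)].
= (0.982/2.49)^(2.49/(2.49−0.982)) = (0.3944)^(1.651) = 0.2152.

0.215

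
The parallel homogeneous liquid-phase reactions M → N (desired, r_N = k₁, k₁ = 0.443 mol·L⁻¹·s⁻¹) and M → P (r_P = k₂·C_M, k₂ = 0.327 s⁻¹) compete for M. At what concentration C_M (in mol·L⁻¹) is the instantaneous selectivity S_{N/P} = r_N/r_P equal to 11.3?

0.120 mol·L⁻¹

S_{N/P} = (k₁/k₂)·C_M⁻¹ ⇒ C_M = (S·k₂/k₁)^(-1).
= (11.3×0.327/0.443)^(-1) = (8.341)^(-1) = 0.120 mol·L⁻¹.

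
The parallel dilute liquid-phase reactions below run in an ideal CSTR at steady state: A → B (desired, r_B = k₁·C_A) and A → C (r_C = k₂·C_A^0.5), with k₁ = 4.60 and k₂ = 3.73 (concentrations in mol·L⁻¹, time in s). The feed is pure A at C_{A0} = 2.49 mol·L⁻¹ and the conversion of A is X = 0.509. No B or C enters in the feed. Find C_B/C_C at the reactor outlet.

1.36

Exit C_A = C_{A0}(1−X) = 2.49×0.491 = 1.223 mol·L⁻¹.
A CSTR operates uniformly at the exit composition, giving r_B = 5.624 and r_C = 4.124 (each k·C_A^n at C_A = 1.223).
Overall selectivity = C_B/C_C = r_Bτ/(r_Cτ) = r_B/r_C = 1.36.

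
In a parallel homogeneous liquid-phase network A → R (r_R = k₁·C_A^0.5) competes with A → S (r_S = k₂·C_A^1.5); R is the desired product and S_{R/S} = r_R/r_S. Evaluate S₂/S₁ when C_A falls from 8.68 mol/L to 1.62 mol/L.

5.36

S_{R/S} = (k₁/k₂)·C_A⁻¹, so S₂/S₁ = (C_{A,2}/C_{A,1})⁻¹.
= 8.68/1.62 = 5.36.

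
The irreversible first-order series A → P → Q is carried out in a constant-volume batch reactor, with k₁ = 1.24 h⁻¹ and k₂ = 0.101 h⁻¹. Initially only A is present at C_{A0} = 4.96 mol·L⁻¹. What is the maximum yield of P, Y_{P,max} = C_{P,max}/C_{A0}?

For a first-order series the maximum intermediate yield is C_{P,max}/C_{A0} = (k₁/k₂)^[k₂/(k₂−k₁)].
= (1.24/0.101)^(0.101/(0.101−1.24)) = (12.28)^(-0.08867) = 0.8006.

0.801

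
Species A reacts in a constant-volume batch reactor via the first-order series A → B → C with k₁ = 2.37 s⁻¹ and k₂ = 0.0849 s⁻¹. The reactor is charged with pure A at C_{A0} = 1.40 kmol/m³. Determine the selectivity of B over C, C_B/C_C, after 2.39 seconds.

The intermediate concentration in a first-order A→B→C sequence is C_B = k₁C_{A0}(e^(−k₁t) − e^(−k₂t))/(k₂−k₁).
e^(−k₁t) = e^(−2.37×2.39) = e^(−5.664) = 0.003468; e^(−k₂t) = e^(−0.2029) = 0.8164.
C_B = 2.37×1.40/(0.0849−2.37) × (0.003468−0.8164) = (-1.452)×(-0.8129) = 1.180 kmol/m³.
C_A = C_{A0}e^(−k₁t) = 0.004855 kmol/m³, so C_C = C_{A0}−C_A−C_B = 0.2148 kmol/m³; C_B/C_C = 5.49.

5.49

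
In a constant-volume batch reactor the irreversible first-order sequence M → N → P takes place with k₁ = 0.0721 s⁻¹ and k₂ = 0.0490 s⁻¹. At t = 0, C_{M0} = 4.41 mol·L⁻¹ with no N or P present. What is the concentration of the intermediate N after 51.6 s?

The intermediate concentration in a first-order A→B→C sequence is C_N = k₁C_{M0}(e^(−k₁t) − e^(−k₂t))/(k₂−k₁).
e^(−k₁t) = e^(−0.0721×51.6) = e^(−3.720) = 0.02423; e^(−k₂t) = e^(−2.528) = 0.07979.
C_N = 0.0721×4.41/(0.0490−0.0721) × (0.02423−0.07979) = (-13.76)×(-0.05556) = 0.7648 mol·L⁻¹.

0.765 mol·L⁻¹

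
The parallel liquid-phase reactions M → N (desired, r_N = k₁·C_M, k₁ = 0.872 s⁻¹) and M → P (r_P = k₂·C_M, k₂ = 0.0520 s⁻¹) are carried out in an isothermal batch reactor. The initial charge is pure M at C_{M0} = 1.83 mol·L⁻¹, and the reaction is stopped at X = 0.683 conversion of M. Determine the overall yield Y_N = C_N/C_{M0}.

C_M = C_{M0}(1−X) = 0.5801 mol·L⁻¹.
Both paths are first order in M, so the instantaneous fraction to N is constant: dC_N/d(−C_M) = k₁/(k₁+k₂) = 0.9437.
C_N = 0.9437·(C_{M0}−C_M) = 0.9437×1.250 = 1.18 mol·L⁻¹.
Y_N = C_N/C_{M0} = 1.180/1.83 = 0.645.

0.645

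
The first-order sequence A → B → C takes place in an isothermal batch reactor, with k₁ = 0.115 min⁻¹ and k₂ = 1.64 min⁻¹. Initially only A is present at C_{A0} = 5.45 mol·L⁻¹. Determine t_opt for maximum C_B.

1.74 min

For first-order series the maximum of C_B occurs at t_opt = ln(k₂/k₁)/(k₂−k₁).
= ln(1.64/0.115)/(1.64−0.115) = ln(14.26)/1.525 = 2.658/1.525 = 1.74 min.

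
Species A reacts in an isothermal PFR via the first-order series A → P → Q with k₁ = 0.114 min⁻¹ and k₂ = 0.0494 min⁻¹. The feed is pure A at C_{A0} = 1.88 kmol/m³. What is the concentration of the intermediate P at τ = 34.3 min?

Solving the coupled first-order balances gives C_P(τ) = [k₁/(k₂−k₁)]·C_{A0}·(e^(−k₁τ) − e^(−k₂τ)).
e^(−k₁τ) = e^(−0.114×34.3) = e^(−3.910) = 0.02004; e^(−k₂τ) = e^(−1.694) = 0.1837.
C_P = 0.114×1.88/(0.0494−0.114) × (0.02004−0.1837) = (-3.318)×(-0.1637) = 0.5430 kmol/m³.

0.543 kmol/m³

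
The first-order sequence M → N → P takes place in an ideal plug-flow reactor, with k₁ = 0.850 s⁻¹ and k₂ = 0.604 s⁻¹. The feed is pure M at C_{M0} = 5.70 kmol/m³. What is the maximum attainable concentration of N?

2.46 kmol/m³

At the optimum, C_{N,max}/C_{M0} = (k₁/k₂)^[k₂/(k₂−k₁)].
= (0.850/0.604)^(0.604/(0.604−0.850)) = (1.407)^(-2.455) = 0.4322.
C_{N,max} = 0.4322×5.70 = 2.46 kmol/m³.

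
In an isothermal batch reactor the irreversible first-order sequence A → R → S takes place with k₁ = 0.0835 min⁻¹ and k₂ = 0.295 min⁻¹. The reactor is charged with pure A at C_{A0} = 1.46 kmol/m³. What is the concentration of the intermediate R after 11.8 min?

The intermediate concentration in a first-order A→B→C sequence is C_R = k₁C_{A0}(e^(−k₁t) − e^(−k₂t))/(k₂−k₁).
e^(−k₁t) = e^(−0.0835×11.8) = e^(−0.9853) = 0.3733; e^(−k₂t) = e^(−3.481) = 0.03078.
C_R = 0.0835×1.46/(0.295−0.0835) × (0.3733−0.03078) = 0.5764×0.3426 = 0.1974 kmol/m³.

0.197 kmol/m³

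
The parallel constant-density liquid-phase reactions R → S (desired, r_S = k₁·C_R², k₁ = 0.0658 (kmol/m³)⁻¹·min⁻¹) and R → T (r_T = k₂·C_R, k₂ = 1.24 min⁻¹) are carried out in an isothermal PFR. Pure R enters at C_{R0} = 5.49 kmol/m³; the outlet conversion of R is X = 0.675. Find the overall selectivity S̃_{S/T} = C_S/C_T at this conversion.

C_R = C_{R0}(1−X) = 1.784 kmol/m³.
Along a PFR/batch, dC_T/dC_R = −r_T/(r_S+r_T) = −k₂/(k₂+k₁·C_R).
Integrating from C_{R0} to C_R: C_T = (1.24/0.0658)·ln[(1.24+0.0658·5.49)/(1.24+0.0658·1.78)] = 18.84·ln(1.601/1.357) = 3.113 kmol/m³.
Then C_S = (C_{R0}−C_R) − C_T = 3.706 − 3.113 = 0.5924 kmol/m³.
S̃_{S/T} = C_S/C_T = 0.5924/3.113 = 0.190.

0.190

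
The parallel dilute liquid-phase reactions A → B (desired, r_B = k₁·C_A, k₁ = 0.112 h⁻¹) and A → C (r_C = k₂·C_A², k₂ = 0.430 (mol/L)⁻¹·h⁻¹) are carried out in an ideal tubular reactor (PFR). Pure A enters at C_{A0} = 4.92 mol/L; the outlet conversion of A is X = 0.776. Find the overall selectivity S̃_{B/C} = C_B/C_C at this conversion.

0.100

C_A = C_{A0}(1−X) = 1.102 mol/L.
Along a PFR/batch, dC_B/dC_A = −r_B/(r_B+r_C) = −k₁/(k₁+k₂·C_A).
Integrating from C_{A0} to C_A: C_B = (0.112/0.430)·ln[(0.112+0.430·4.92)/(0.112+0.430·1.10)] = 0.2605·ln(2.228/0.5859) = 0.3479 mol/L.
C_C = (C_{A0}−C_A)−C_B = 3.470 mol/L; S̃_{B/C} = 0.3479/3.470 = 0.100.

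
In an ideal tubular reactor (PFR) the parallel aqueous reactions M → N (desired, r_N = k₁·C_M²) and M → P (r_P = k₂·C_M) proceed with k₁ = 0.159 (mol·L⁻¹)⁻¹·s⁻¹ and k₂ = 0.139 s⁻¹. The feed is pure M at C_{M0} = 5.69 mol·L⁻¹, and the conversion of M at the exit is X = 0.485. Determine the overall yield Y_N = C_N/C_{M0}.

0.401

C_M = C_{M0}(1−X) = 2.930 mol·L⁻¹.
Along a PFR/batch, dC_P/dC_M = −r_P/(r_N+r_P) = −k₂/(k₂+k₁·C_M).
Integrating from C_{M0} to C_M: C_P = (0.139/0.159)·ln[(0.139+0.159·5.69)/(0.139+0.159·2.93)] = 0.8742·ln(1.044/0.6049) = 0.4768 mol·L⁻¹.
Then C_N = (C_{M0}−C_M) − C_P = 2.760 − 0.4768 = 2.283 mol·L⁻¹.
Y_N = C_N/C_{M0} = 2.283/5.69 = 0.401.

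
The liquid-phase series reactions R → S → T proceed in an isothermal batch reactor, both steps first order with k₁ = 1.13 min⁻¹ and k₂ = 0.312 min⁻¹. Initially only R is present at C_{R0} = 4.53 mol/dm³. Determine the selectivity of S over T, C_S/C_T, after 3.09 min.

For first-order series with pure R initially, C_S(t) = k₁C_{R0}/(k₂−k₁)·(e^(−k₁t) − e^(−k₂t)).
e^(−k₁t) = e^(−1.13×3.09) = e^(−3.492) = 0.03045; e^(−k₂t) = e^(−0.9641) = 0.3813.
C_S = 1.13×4.53/(0.312−1.13) × (0.03045−0.3813) = (-6.258)×(-0.3509) = 2.196 mol/dm³.
C_R = C_{R0}e^(−k₁t) = 0.1379 mol/dm³, so C_T = C_{R0}−C_R−C_S = 2.196 mol/dm³; C_S/C_T = 1.000.

1.000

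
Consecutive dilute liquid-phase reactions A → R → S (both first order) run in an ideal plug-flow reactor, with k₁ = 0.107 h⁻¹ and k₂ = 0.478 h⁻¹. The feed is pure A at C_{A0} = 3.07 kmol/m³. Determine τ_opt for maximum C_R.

For first-order series the maximum of C_R occurs at τ_opt = ln(k₂/k₁)/(k₂−k₁).
= ln(0.478/0.107)/(0.478−0.107) = ln(4.467)/0.3710 = 1.497/0.3710 = 4.03 h.

4.03 h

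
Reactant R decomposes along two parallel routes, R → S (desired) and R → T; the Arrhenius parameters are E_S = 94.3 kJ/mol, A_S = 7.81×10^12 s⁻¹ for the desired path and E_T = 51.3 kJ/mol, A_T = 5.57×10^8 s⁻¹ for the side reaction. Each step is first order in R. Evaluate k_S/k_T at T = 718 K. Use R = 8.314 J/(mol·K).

With equal orders, S_{S/T} = k_S/k_T = (A_S/A_T)·exp[(E_T−E_S)/(RT)].
(E_T−E_S)/(RT) = (51.3−94.3)×10³/(8.314×718) = -43000/5969 = -7.203.
k_S/k_T = (7.81×10^12/5.57×10^8)·exp(-7.203) = 14022 × 7.441×10^-4 = 10.4.

10.4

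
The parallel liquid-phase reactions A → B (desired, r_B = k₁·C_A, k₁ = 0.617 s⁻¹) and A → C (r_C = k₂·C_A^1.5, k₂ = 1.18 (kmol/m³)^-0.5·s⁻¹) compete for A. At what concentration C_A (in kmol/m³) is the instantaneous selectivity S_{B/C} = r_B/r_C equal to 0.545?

0.920 kmol/m³

S_{B/C} = (k₁/k₂)·C_A^-0.5 ⇒ C_A = (S·k₂/k₁)^(-2).
= (0.545×1.18/0.617)^(-2) = (1.042)^(-2) = 0.920 kmol/m³.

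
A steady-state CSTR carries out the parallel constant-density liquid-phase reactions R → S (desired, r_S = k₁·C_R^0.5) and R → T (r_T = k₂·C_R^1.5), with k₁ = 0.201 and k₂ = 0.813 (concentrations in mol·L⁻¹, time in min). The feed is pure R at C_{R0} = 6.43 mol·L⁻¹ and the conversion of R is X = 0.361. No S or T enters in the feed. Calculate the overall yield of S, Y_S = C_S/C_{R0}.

Exit C_R = C_{R0}(1−X) = 6.43×0.639 = 4.109 mol·L⁻¹.
A CSTR operates uniformly at the exit composition, giving r_S = 0.4074 and r_T = 6.771 (each k·C_R^n at C_R = 4.109).
Fraction of consumed R going to S: r_S/(r_S+r_T) = 0.05676.
C_S = 0.05676·C_{R0}·X = 0.05676×6.43×0.361 = 0.132 mol·L⁻¹; Y_S = C_S/C_{R0} = 0.0205.

0.0205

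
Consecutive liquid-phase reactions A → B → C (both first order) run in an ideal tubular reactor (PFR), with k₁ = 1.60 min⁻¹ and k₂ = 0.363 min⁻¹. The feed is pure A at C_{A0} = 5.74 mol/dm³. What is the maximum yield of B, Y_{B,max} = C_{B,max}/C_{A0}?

Evaluating C_B at τ_opt = ln(k₂/k₁)/(k₂−k₁) gives C_{B,max}/C_{A0} = (k₁/k₂)^[k₂/(k₂−k₁)].
= (1.60/0.363)^(0.363/(0.363−1.60)) = (4.408)^(-0.2935) = 0.6471.

0.647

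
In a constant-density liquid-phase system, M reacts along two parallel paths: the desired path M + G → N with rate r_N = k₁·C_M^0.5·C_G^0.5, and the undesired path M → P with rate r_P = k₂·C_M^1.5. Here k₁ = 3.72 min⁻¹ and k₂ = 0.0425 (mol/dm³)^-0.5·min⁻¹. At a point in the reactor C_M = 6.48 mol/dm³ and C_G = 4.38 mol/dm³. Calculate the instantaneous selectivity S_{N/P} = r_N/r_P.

S_{N/P} = r_N/r_P = (k₁·C_M^0.5·C_G^0.5)/(k₂·C_M^1.5) = (k₁/k₂)·C_M⁻¹·C_G^0.5.
= (3.72×6.480^0.5×4.380^0.5) / (0.0425×6.480^1.5) = 19.82/0.7011 = 28.3.

28.3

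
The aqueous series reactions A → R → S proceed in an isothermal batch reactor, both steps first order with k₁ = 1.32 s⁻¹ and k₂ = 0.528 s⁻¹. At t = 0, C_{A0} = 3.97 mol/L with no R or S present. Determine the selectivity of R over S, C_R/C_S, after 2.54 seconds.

Solving the coupled first-order balances gives C_R(t) = [k₁/(k₂−k₁)]·C_{A0}·(e^(−k₁t) − e^(−k₂t)).
e^(−k₁t) = e^(−1.32×2.54) = e^(−3.353) = 0.03499; e^(−k₂t) = e^(−1.341) = 0.2616.
C_R = 1.32×3.97/(0.528−1.32) × (0.03499−0.2616) = (-6.617)×(-0.2266) = 1.499 mol/L.
C_A = C_{A0}e^(−k₁t) = 0.1389 mol/L, so C_S = C_{A0}−C_A−C_R = 2.332 mol/L; C_R/C_S = 0.643.

0.643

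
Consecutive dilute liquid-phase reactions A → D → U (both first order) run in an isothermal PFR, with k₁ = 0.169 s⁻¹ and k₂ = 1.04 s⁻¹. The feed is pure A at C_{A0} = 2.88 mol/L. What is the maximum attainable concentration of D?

At the optimum, C_{D,max}/C_{A0} = (k₁/k₂)^[k₂/(k₂−k₁)].
= (0.169/1.04)^(1.04/(1.04−0.169)) = (0.1625)^(1.194) = 0.1142.
C_{D,max} = 0.1142×2.88 = 0.329 mol/L.

0.329 mol/L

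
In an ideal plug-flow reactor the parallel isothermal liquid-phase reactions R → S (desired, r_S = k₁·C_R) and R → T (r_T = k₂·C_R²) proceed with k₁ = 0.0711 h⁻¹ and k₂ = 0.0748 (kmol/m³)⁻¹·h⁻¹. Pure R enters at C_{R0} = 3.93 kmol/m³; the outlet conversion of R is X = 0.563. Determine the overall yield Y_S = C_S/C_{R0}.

0.146

C_R = C_{R0}(1−X) = 1.717 kmol/m³.
Along a PFR/batch, dC_S/dC_R = −r_S/(r_S+r_T) = −k₁/(k₁+k₂·C_R).
Integrating from C_{R0} to C_R: C_S = (0.0711/0.0748)·ln[(0.0711+0.0748·3.93)/(0.0711+0.0748·1.72)] = 0.9505·ln(0.3651/0.1996) = 0.5741 kmol/m³.
Y_S = C_S/C_{R0} = 0.5741/3.93 = 0.146.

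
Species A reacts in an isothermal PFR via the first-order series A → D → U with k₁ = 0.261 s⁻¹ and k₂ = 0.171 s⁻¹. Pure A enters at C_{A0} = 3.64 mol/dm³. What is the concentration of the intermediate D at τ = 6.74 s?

1.52 mol/dm³

The intermediate concentration in a first-order A→B→C sequence is C_D = k₁C_{A0}(e^(−k₁τ) − e^(−k₂τ))/(k₂−k₁).
e^(−k₁τ) = e^(−0.261×6.74) = e^(−1.759) = 0.1722; e^(−k₂τ) = e^(−1.153) = 0.3158.
C_D = 0.261×3.64/(0.171−0.261) × (0.1722−0.3158) = (-10.56)×(-0.1436) = 1.516 mol/dm³.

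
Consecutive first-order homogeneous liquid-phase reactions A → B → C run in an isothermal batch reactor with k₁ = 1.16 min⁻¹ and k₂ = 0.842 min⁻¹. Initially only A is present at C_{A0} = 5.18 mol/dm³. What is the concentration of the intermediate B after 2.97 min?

0.947 mol/dm³

The intermediate concentration in a first-order A→B→C sequence is C_B = k₁C_{A0}(e^(−k₁t) − e^(−k₂t))/(k₂−k₁).
e^(−k₁t) = e^(−1.16×2.97) = e^(−3.445) = 0.03190; e^(−k₂t) = e^(−2.501) = 0.08202.
C_B = 1.16×5.18/(0.842−1.16) × (0.03190−0.08202) = (-18.90)×(-0.05013) = 0.9472 mol/dm³.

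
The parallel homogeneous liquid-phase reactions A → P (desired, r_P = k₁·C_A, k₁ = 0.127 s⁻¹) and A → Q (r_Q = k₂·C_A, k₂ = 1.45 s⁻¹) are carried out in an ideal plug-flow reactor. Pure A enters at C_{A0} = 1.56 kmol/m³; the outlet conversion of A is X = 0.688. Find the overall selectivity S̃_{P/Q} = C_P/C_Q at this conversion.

C_A = C_{A0}(1−X) = 0.4867 kmol/m³.
Both paths are first order in A, so the instantaneous fraction to P is constant: dC_P/d(−C_A) = k₁/(k₁+k₂) = 0.08053.
C_P = 0.08053·(C_{A0}−C_A) = 0.08053×1.073 = 0.0864 kmol/m³.
C_Q = (C_{A0}−C_A)−C_P = 0.9868 kmol/m³; S̃_{P/Q} = 0.08643/0.9868 = 0.0876.

0.0876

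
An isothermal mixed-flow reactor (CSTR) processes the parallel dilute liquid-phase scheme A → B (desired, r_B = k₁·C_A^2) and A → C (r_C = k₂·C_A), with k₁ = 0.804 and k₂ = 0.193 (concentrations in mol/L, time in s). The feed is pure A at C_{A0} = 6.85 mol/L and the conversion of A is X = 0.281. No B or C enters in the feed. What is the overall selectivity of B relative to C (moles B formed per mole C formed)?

20.5

Exit C_A = C_{A0}(1−X) = 6.85×0.719 = 4.925 mol/L.
A CSTR operates uniformly at the exit composition, giving r_B = 19.50 and r_C = 0.9506 (each k·C_A^n at C_A = 4.925).
Overall selectivity = C_B/C_C = r_Bτ/(r_Cτ) = r_B/r_C = 20.5.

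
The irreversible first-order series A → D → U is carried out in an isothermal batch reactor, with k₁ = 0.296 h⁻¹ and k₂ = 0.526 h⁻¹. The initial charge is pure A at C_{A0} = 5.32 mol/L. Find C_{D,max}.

At the optimum, C_{D,max}/C_{A0} = (k₁/k₂)^[k₂/(k₂−k₁)].
= (0.296/0.526)^(0.526/(0.526−0.296)) = (0.5627)^(2.287) = 0.2685.
C_{D,max} = 0.2685×5.32 = 1.43 mol/L.

1.43 mol/L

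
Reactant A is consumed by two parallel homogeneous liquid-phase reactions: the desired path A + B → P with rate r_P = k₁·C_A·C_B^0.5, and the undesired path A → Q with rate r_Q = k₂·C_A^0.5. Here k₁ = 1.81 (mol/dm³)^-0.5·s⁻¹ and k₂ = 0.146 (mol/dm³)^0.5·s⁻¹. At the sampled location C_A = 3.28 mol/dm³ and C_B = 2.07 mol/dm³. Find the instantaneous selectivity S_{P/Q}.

32.3

S_{P/Q} = r_P/r_Q = (k₁·C_A·C_B^0.5)/(k₂·C_A^0.5) = (k₁/k₂)·C_A^0.5·C_B^0.5.
= (1.81×3.280×2.070^0.5) / (0.146×3.280^0.5) = 8.542/0.2644 = 32.3.
Since the desired path is higher order in A, keeping C_A high (PFR or concentrated feed) favours P.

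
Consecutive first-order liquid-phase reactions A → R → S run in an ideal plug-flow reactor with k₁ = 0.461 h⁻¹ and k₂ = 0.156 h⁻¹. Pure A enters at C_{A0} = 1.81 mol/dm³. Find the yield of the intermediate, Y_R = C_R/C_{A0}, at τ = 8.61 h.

0.366

The intermediate concentration in a first-order A→B→C sequence is C_R = k₁C_{A0}(e^(−k₁τ) − e^(−k₂τ))/(k₂−k₁).
e^(−k₁τ) = e^(−0.461×8.61) = e^(−3.969) = 0.01889; e^(−k₂τ) = e^(−1.343) = 0.2610.
C_R = 0.461×1.81/(0.156−0.461) × (0.01889−0.2610) = (-2.736)×(-0.2421) = 0.6624 mol/dm³.
Y_R = C_R/C_{A0} = 0.6624/1.81 = 0.366.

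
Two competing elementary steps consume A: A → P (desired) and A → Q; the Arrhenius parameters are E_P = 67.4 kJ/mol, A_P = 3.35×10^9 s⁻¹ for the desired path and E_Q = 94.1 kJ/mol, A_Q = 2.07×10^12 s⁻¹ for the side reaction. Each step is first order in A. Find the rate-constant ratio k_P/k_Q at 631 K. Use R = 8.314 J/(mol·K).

0.263

Since both paths have the same order in A, the concentration cancels and S_{P/Q} = k_P/k_Q = (A_P/A_Q)·exp[(E_Q−E_P)/(RT)].
(E_Q−E_P)/(RT) = (94.1−67.4)×10³/(8.314×631) = 26700/5246 = 5.089.
k_P/k_Q = (3.35×10^9/2.07×10^12)·exp(5.089) = 0.001618 × 162.3 = 0.263.
Since E_P < E_Q, lowering the temperature improves selectivity toward P.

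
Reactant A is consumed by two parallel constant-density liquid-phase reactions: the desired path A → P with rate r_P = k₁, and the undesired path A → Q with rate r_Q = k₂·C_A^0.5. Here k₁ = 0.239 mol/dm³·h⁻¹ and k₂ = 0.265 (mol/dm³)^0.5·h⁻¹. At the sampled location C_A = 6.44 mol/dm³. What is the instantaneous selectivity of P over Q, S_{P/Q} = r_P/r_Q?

S_{P/Q} = r_P/r_Q = (k₁)/(k₂·C_A^0.5) = (k₁/k₂)·C_A^-0.5.
= (0.239) / (0.265×6.440^0.5) = 0.2390/0.6725 = 0.355.
The undesired path is higher order in A, so low C_A (CSTR or dilute feed) favours P.

0.355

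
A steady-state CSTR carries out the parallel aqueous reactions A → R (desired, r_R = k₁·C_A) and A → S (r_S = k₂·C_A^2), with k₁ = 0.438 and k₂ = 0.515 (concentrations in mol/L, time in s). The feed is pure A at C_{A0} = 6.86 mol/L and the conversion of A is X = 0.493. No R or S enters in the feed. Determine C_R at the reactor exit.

0.665 mol/L

Exit C_A = C_{A0}(1−X) = 6.86×0.507 = 3.478 mol/L.
A CSTR operates uniformly at the exit composition, giving r_R = 1.523 and r_S = 6.230 (each k·C_A^n at C_A = 3.478).
Fraction of consumed A going to R: r_R/(r_R+r_S) = 0.1965.
C_R = 0.1965·C_{A0}·X = 0.1965×6.86×0.493 = 0.665 mol/L.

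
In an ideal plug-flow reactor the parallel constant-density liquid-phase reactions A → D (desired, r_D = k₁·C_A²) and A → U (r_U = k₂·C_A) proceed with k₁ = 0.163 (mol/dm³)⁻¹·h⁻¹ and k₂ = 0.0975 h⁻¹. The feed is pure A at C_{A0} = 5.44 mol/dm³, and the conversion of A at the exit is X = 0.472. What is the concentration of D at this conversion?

C_A = C_{A0}(1−X) = 2.872 mol/dm³.
Along a PFR/batch, dC_U/dC_A = −r_U/(r_D+r_U) = −k₂/(k₂+k₁·C_A).
Integrating from C_{A0} to C_A: C_U = (0.0975/0.163)·ln[(0.0975+0.163·5.44)/(0.0975+0.163·2.87)] = 0.5982·ln(0.9842/0.5657) = 0.3313 mol/dm³.
Then C_D = (C_{A0}−C_A) − C_U = 2.568 − 0.3313 = 2.236 mol/dm³.

2.24 mol/dm³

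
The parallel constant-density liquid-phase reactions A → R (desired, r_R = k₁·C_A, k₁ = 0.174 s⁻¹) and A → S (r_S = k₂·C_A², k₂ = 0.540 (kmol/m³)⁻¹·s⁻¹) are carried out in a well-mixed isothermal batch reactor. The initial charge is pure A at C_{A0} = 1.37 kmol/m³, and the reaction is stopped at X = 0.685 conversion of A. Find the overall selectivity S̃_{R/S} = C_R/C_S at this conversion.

C_A = C_{A0}(1−X) = 0.4315 kmol/m³.
Along a PFR/batch, dC_R/dC_A = −r_R/(r_R+r_S) = −k₁/(k₁+k₂·C_A).
Integrating from C_{A0} to C_A: C_R = (0.174/0.540)·ln[(0.174+0.540·1.37)/(0.174+0.540·0.432)] = 0.3222·ln(0.9138/0.4070) = 0.2606 kmol/m³.
C_S = (C_{A0}−C_A)−C_R = 0.6779 kmol/m³; S̃_{R/S} = 0.2606/0.6779 = 0.384.

0.384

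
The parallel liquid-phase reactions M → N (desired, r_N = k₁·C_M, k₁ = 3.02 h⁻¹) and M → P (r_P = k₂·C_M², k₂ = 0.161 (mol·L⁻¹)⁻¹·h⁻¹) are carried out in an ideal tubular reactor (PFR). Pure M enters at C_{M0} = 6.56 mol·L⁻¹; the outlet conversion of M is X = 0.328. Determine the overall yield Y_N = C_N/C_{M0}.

0.254

C_M = C_{M0}(1−X) = 4.408 mol·L⁻¹.
Along a PFR/batch, dC_N/dC_M = −r_N/(r_N+r_P) = −k₁/(k₁+k₂·C_M).
Integrating from C_{M0} to C_M: C_N = (3.02/0.161)·ln[(3.02+0.161·6.56)/(3.02+0.161·4.41)] = 18.76·ln(4.076/3.730) = 1.666 mol·L⁻¹.
Y_N = C_N/C_{M0} = 1.666/6.56 = 0.254.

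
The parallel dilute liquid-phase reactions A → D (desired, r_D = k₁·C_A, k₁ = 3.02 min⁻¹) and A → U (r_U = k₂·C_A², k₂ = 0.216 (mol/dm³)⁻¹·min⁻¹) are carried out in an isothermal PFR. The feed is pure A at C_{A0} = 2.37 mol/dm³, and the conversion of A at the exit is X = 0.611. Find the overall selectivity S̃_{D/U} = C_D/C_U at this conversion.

C_A = C_{A0}(1−X) = 0.9219 mol/dm³.
Along a PFR/batch, dC_D/dC_A = −r_D/(r_D+r_U) = −k₁/(k₁+k₂·C_A).
Integrating from C_{A0} to C_A: C_D = (3.02/0.216)·ln[(3.02+0.216·2.37)/(3.02+0.216·0.922)] = 13.98·ln(3.532/3.219) = 1.296 mol/dm³.
C_U = (C_{A0}−C_A)−C_D = 0.1516 mol/dm³; S̃_{D/U} = 1.296/0.1516 = 8.55.

8.55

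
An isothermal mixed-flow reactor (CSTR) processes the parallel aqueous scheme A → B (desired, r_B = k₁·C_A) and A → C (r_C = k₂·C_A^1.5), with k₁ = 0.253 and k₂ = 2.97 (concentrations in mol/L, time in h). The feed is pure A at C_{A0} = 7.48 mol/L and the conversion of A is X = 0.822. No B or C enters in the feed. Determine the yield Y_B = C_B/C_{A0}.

Exit C_A = C_{A0}(1−X) = 7.48×0.178 = 1.331 mol/L.
In a CSTR the entire volume is at exit conditions, so r_B = 0.253×1.331 = 0.3369 and r_C = 2.97×1.331^1.5 = 4.563.
Fraction of consumed A going to B: r_B/(r_B+r_C) = 0.06875.
C_B = 0.06875·C_{A0}·X = 0.06875×7.48×0.822 = 0.423 mol/L; Y_B = C_B/C_{A0} = 0.0565.

0.0565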